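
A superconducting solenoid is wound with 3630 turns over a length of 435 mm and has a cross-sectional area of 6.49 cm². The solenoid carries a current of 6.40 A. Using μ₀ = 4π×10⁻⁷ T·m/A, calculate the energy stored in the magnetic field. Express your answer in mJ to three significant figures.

U ≈ 506 mJ

A = 6.49 cm² = 6.490×10^-4 m².
L = μ₀N²A/ℓ = (4π×10⁻⁷)(3630)²(6.490×10^-4)/(0.435) = 2.470×10^-2 H.
U = ½LI² = ½(2.470×10^-2)(6.40)² = 0.506 J.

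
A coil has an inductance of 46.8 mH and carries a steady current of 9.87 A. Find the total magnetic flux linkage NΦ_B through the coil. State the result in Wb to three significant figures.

NΦ_B ≈ 0.462 Wb

From L = NΦ_B/I, the flux linkage is NΦ_B = LI.
NΦ_B = (4.680×10^-2 H)(9.87 A) = 0.4619 Wb.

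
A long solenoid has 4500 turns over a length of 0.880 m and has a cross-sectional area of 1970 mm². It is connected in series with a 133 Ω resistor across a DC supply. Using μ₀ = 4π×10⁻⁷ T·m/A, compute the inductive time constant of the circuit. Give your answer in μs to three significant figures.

A = 1970 mm² = 1.970×10^-3 m².
L = μ₀N²A/ℓ = (4π×10⁻⁷)(4500)²(1.970×10^-3)/(0.88) = 5.697×10^-2 H.
τ = L/R = (5.697×10^-2)/(133) = 4.283×10^-4 s.

τ ≈ 428 μs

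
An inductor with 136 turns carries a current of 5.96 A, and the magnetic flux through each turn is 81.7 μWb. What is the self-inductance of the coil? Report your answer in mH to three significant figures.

L ≈ 1.86 mH

Self-inductance is defined by L = NΦ_B/I (flux linkage over current).
L = (136)(8.170×10^-5 Wb)/(5.96 A) = 1.864×10^-3 H.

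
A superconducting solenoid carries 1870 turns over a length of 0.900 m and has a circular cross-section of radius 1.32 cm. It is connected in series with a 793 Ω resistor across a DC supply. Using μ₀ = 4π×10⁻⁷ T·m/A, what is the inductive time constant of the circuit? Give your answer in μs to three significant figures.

A = πr² = π(1.320×10^-2 m)² = 5.474×10^-4 m².
L = μ₀N²A/ℓ = (4π×10⁻⁷)(1870)²(5.474×10^-4)/(0.9) = 2.673×10^-3 H.
τ = L/R = (2.673×10^-3)/(793) = 3.370×10^-6 s.

τ ≈ 3.37 μs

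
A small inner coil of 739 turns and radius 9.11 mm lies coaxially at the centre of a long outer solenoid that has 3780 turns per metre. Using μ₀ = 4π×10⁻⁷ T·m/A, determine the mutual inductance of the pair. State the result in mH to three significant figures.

M ≈ 0.915 mH

The outer solenoid produces a uniform field B₁ = μ₀n₁I₁ across the inner coil,
so the flux linkage is N₂Φ = N₂B₁A₂ = μ₀n₁N₂A₂·I₁, giving M = μ₀n₁N₂A₂.
A₂ = πr² = π(9.110×10^-3 m)² = 2.607×10^-4 m².
M = (4π×10⁻⁷)(3780)(739)(2.607×10^-4) = 9.152×10^-4 H.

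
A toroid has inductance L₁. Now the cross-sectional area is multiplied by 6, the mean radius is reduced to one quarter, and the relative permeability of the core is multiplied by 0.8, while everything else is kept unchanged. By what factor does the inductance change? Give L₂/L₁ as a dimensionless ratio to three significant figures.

For a toroid, L ∝ μᵣN²A/R.
L₂/L₁ = (6) × (0.25)^-1 × (0.8) = 19.2.

L₂/L₁ = 19.2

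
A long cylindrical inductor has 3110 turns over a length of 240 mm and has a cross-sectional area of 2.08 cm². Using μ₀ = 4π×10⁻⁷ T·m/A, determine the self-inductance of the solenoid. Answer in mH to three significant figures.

A = 2.08 cm² = 2.080×10^-4 m².
For a long solenoid, L = μ₀N²A/ℓ.
L = (4π×10⁻⁷)(3110)²(2.080×10^-4)/(0.24 m) = 1.053×10^-2 H.

L ≈ 10.5 mH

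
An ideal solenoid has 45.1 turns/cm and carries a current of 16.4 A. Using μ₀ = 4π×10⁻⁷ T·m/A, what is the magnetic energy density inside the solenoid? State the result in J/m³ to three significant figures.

u ≈ 3440 J/m³

B = μ₀nI = (4π×10⁻⁷)(4.510×10^3)(16.4) = 9.2946×10^-2 T.
u = B²/(2μ₀) = (9.2946×10^-2)²/(2×4π×10⁻⁷) = 3.437×10^3 J/m³.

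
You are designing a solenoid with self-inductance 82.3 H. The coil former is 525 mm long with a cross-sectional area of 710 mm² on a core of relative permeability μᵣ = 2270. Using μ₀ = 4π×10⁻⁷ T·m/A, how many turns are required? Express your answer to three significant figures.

A = 710 mm² = 7.100×10^-4 m².
From L = μ₀μᵣN²A/ℓ, N = √(Lℓ / (μ₀μᵣA)).
N = √[(82.3)(0.525) / ((4π×10⁻⁷)(2270)×7.100×10^-4)] = √(2.133×10^7) ≈ 4618.8.

N ≈ 4620 turns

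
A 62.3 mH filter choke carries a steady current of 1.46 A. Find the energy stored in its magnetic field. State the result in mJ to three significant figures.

Stored magnetic energy: U = ½LI².
U = ½(6.230×10^-2 H)(1.46 A)² = 6.640×10^-2 J.

U ≈ 66.4 mJ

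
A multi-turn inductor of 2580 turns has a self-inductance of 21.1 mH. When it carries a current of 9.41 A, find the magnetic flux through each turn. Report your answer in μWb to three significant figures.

From L = NΦ_B/I, the flux per turn is Φ_B = LI/N.
Φ_B = (2.110×10^-2 H)(9.41 A)/2580 = 7.696×10^-5 Wb.

Φ_B ≈ 77.0 μWb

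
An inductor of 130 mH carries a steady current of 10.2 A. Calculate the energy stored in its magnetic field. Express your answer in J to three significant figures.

Stored magnetic energy: U = ½LI².
U = ½(0.13 H)(10.2 A)² = 6.763 J.

U ≈ 6.76 J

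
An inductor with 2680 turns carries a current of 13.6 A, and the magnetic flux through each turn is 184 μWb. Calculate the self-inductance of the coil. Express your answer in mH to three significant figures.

L ≈ 36.3 mH

Self-inductance is defined by L = NΦ_B/I (flux linkage over current).
L = (2680)(1.840×10^-4 Wb)/(13.6 A) = 3.626×10^-2 H.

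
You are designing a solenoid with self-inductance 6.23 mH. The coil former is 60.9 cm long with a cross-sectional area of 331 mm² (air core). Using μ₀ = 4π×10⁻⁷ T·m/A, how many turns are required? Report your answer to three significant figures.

A = 331 mm² = 3.310×10^-4 m².
From L = μ₀N²A/ℓ, N = √(Lℓ / (μ₀A)).
N = √[(6.230×10^-3)(0.609) / ((4π×10⁻⁷)×3.310×10^-4)] = √(9.122×10^6) ≈ 3020.2.

N ≈ 3020 turns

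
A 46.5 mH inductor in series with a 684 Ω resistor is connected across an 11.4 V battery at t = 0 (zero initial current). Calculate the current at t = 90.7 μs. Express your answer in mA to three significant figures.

τ = L/R = 4.650×10^-2/684 = 6.798×10^-5 s; final current I_∞ = ε/R = 11.4/684 = 1.667×10^-2 A.
I(t) = I_∞(1 − e^(−t/τ)) with t/τ = 1.334.
I = (1.667×10^-2)(1 − e^(−1.334)) = 1.228×10^-2 A.

I ≈ 12.3 mA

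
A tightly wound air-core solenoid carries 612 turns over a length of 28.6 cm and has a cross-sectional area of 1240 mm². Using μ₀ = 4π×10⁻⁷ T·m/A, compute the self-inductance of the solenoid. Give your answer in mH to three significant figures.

A = 1240 mm² = 1.240×10^-3 m².
For a long solenoid, L = μ₀N²A/ℓ.
L = (4π×10⁻⁷)(612)²(1.240×10^-3)/(0.286 m) = 2.041×10^-3 H.

L ≈ 2.04 mH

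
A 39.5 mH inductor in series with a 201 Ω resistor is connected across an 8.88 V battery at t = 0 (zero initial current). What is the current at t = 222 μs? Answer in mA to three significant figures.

τ = L/R = 3.950×10^-2/201 = 1.965×10^-4 s; final current I_∞ = ε/R = 8.88/201 = 4.418×10^-2 A.
I(t) = I_∞(1 − e^(−t/τ)) with t/τ = 1.130.
I = (4.418×10^-2)(1 − e^(−1.130)) = 2.990×10^-2 A.

I ≈ 29.9 mA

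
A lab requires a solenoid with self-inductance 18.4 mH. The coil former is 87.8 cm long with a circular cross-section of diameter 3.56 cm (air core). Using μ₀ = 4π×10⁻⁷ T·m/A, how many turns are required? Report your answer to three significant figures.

N ≈ 3590 turns

A = π(d/2)² = π(1.780×10^-2 m)² = 9.954×10^-4 m².
From L = μ₀N²A/ℓ, N = √(Lℓ / (μ₀A)).
N = √[(1.840×10^-2)(0.878) / ((4π×10⁻⁷)×9.954×10^-4)] = √(1.292×10^7) ≈ 3593.8.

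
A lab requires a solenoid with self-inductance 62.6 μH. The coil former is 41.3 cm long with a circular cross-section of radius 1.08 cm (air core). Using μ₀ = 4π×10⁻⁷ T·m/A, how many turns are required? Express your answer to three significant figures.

A = πr² = π(1.080×10^-2 m)² = 3.664×10^-4 m².
From L = μ₀N²A/ℓ, N = √(Lℓ / (μ₀A)).
N = √[(6.260×10^-5)(0.413) / ((4π×10⁻⁷)×3.664×10^-4)] = √(5.6146×10^4) ≈ 237.0.

N ≈ 237 turns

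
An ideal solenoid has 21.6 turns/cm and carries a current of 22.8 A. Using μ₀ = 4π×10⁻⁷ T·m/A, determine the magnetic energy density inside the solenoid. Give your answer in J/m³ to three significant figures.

B = μ₀nI = (4π×10⁻⁷)(2.160×10^3)(22.8) = 6.189×10^-2 T.
u = B²/(2μ₀) = (6.189×10^-2)²/(2×4π×10⁻⁷) = 1.524×10^3 J/m³.

u ≈ 1520 J/m³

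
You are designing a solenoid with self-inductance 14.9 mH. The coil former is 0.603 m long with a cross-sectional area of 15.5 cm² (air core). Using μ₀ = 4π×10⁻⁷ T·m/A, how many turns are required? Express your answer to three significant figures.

A = 15.5 cm² = 1.550×10^-3 m².
From L = μ₀N²A/ℓ, N = √(Lℓ / (μ₀A)).
N = √[(1.490×10^-2)(0.603) / ((4π×10⁻⁷)×1.550×10^-3)] = √(4.613×10^6) ≈ 2147.7.

N ≈ 2150 turns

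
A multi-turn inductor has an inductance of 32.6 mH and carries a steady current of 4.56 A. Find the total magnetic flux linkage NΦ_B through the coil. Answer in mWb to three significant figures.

NΦ_B ≈ 149 mWb

From L = NΦ_B/I, the flux linkage is NΦ_B = LI.
NΦ_B = (3.260×10^-2 H)(4.56 A) = 0.1487 Wb.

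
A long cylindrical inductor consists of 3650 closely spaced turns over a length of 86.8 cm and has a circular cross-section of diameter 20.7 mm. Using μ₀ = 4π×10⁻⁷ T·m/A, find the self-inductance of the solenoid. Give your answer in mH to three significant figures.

L ≈ 6.49 mH

A = π(d/2)² = π(1.035×10^-2 m)² = 3.365×10^-4 m².
For a long solenoid, L = μ₀N²A/ℓ.
L = (4π×10⁻⁷)(3650)²(3.365×10^-4)/(0.868 m) = 6.491×10^-3 H.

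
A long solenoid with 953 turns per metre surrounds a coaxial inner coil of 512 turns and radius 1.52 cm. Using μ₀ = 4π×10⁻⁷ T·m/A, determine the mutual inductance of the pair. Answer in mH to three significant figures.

The outer solenoid produces a uniform field B₁ = μ₀n₁I₁ across the inner coil,
so the flux linkage is N₂Φ = N₂B₁A₂ = μ₀n₁N₂A₂·I₁, giving M = μ₀n₁N₂A₂.
A₂ = πr² = π(1.520×10^-2 m)² = 7.258×10^-4 m².
M = (4π×10⁻⁷)(953)(512)(7.258×10^-4) = 4.451×10^-4 H.

M ≈ 0.445 mH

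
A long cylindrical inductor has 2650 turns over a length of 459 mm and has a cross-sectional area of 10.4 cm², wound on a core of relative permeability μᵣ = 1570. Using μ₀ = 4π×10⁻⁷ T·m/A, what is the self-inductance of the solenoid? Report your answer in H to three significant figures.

A = 10.4 cm² = 1.040×10^-3 m².
For a long solenoid, L = μ₀μᵣN²A/ℓ.
L = (4π×10⁻⁷)(1570)(2650)²(1.040×10^-3)/(0.459 m) = 31.39 H.

L ≈ 31.4 H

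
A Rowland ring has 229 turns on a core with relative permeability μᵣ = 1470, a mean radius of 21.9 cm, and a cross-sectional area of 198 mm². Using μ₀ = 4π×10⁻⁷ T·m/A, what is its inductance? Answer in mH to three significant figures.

For a thin toroid, L = μ₀μᵣN²A/(2πR).
L = (4π×10⁻⁷)(1470)(229)²(1.980×10^-4) / (2π×0.219 m) = 1.394×10^-2 H.

L ≈ 13.9 mH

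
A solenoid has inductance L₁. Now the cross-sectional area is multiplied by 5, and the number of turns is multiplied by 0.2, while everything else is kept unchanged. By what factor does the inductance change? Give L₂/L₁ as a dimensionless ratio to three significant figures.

For a solenoid, L ∝ μᵣN²A/ℓ.
L₂/L₁ = (5) × (0.2)^2 = 0.200.

L₂/L₁ = 0.200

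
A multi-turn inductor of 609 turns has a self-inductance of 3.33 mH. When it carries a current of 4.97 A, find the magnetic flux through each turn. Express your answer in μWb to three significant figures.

From L = NΦ_B/I, the flux per turn is Φ_B = LI/N.
Φ_B = (3.330×10^-3 H)(4.97 A)/609 = 2.718×10^-5 Wb.

Φ_B ≈ 27.2 μWb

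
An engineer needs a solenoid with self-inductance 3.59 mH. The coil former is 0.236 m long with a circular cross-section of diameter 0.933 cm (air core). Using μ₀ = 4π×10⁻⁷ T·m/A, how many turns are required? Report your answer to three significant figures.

N ≈ 3140 turns

A = π(d/2)² = π(4.665×10^-3 m)² = 6.837×10^-5 m².
From L = μ₀N²A/ℓ, N = √(Lℓ / (μ₀A)).
N = √[(3.590×10^-3)(0.236) / ((4π×10⁻⁷)×6.837×10^-5)] = √(9.862×10^6) ≈ 3140.3.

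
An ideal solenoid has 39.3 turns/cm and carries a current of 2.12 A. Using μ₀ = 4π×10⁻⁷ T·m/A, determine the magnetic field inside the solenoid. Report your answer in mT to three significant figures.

B ≈ 10.5 mT

Inside a long solenoid, B = μ₀nI.
B = (4π×10⁻⁷)(3.930×10^3 m⁻¹)(2.12 A) = 1.047×10^-2 T.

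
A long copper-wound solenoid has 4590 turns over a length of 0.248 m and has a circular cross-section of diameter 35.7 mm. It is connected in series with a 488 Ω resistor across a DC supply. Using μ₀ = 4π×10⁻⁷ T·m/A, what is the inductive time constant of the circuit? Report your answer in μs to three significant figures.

A = π(d/2)² = π(1.785×10^-2 m)² = 1.001×10^-3 m².
L = μ₀N²A/ℓ = (4π×10⁻⁷)(4590)²(1.001×10^-3)/(0.248) = 0.1069 H.
τ = L/R = (0.1069)/(488) = 2.190×10^-4 s.

τ ≈ 219 μs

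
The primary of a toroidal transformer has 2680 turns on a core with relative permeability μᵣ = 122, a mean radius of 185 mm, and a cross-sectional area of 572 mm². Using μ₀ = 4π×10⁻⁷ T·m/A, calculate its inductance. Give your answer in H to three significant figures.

L ≈ 0.542 H

For a thin toroid, L = μ₀μᵣN²A/(2πR).
L = (4π×10⁻⁷)(122)(2680)²(5.720×10^-4) / (2π×0.185 m) = 0.5419 H.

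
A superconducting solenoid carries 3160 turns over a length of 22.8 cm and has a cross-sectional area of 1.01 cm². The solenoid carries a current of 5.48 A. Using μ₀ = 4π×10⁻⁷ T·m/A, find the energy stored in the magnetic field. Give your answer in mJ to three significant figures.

U ≈ 83.5 mJ

A = 1.01 cm² = 1.010×10^-4 m².
L = μ₀N²A/ℓ = (4π×10⁻⁷)(3160)²(1.010×10^-4)/(0.228) = 5.559×10^-3 H.
U = ½LI² = ½(5.559×10^-3)(5.48)² = 8.346×10^-2 J.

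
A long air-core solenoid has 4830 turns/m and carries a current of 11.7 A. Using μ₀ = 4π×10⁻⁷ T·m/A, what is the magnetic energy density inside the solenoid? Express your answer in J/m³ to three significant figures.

u ≈ 2010 J/m³

B = μ₀nI = (4π×10⁻⁷)(4.830×10^3)(11.7) = 7.101×10^-2 T.
u = B²/(2μ₀) = (7.101×10^-2)²/(2×4π×10⁻⁷) = 2.007×10^3 J/m³.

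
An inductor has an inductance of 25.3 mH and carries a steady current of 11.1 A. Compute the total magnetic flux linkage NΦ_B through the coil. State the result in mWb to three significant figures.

NΦ_B ≈ 281 mWb

From L = NΦ_B/I, the flux linkage is NΦ_B = LI.
NΦ_B = (2.530×10^-2 H)(11.1 A) = 0.2808 Wb.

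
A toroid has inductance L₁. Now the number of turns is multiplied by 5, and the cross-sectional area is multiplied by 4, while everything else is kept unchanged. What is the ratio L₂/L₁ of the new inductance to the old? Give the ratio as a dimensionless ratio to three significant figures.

For a toroid, L ∝ μᵣN²A/R.
L₂/L₁ = (5)^2 × (4) = 100.

L₂/L₁ = 100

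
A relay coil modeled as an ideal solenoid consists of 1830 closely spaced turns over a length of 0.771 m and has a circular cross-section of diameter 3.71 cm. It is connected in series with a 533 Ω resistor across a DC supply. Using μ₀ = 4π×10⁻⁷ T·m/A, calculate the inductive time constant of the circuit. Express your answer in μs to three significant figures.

A = π(d/2)² = π(1.855×10^-2 m)² = 1.081×10^-3 m².
L = μ₀N²A/ℓ = (4π×10⁻⁷)(1830)²(1.081×10^-3)/(0.771) = 5.901×10^-3 H.
τ = L/R = (5.901×10^-3)/(533) = 1.107×10^-5 s.

τ ≈ 11.1 μs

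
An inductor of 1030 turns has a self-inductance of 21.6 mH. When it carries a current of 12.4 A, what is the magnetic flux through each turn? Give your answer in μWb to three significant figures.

From L = NΦ_B/I, the flux per turn is Φ_B = LI/N.
Φ_B = (2.160×10^-2 H)(12.4 A)/1030 = 2.600×10^-4 Wb.

Φ_B ≈ 260 μWb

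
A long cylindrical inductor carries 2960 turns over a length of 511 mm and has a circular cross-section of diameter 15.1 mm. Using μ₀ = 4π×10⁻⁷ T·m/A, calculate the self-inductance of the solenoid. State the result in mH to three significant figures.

A = π(d/2)² = π(7.550×10^-3 m)² = 1.791×10^-4 m².
For a long solenoid, L = μ₀N²A/ℓ.
L = (4π×10⁻⁷)(2960)²(1.791×10^-4)/(0.511 m) = 3.858×10^-3 H.

L ≈ 3.86 mH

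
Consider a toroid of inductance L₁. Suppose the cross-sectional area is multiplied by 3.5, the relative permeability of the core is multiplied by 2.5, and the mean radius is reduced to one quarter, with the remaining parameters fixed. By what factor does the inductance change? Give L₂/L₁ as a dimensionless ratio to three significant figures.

L₂/L₁ = 35.0

For a toroid, L ∝ μᵣN²A/R.
L₂/L₁ = (3.5) × (2.5) × (0.25)^-1 = 35.0.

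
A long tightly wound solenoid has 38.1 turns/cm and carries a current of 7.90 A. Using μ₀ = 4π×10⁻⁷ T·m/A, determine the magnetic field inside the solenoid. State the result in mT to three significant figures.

Inside a long solenoid, B = μ₀nI.
B = (4π×10⁻⁷)(3.810×10^3 m⁻¹)(7.90 A) = 3.782×10^-2 T.

B ≈ 37.8 mT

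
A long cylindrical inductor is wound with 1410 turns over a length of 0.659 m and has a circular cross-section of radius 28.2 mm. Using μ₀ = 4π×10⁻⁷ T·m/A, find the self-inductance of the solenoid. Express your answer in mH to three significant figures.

L ≈ 9.47 mH

A = πr² = π(2.820×10^-2 m)² = 2.498×10^-3 m².
For a long solenoid, L = μ₀N²A/ℓ.
L = (4π×10⁻⁷)(1410)²(2.498×10^-3)/(0.659 m) = 9.471×10^-3 H.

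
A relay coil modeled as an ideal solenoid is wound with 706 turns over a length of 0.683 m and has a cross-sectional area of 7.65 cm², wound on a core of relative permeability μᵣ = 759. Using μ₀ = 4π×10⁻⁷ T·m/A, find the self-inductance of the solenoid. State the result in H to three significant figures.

L ≈ 0.532 H

A = 7.65 cm² = 7.650×10^-4 m².
For a long solenoid, L = μ₀μᵣN²A/ℓ.
L = (4π×10⁻⁷)(759)(706)²(7.650×10^-4)/(0.683 m) = 0.53248 H.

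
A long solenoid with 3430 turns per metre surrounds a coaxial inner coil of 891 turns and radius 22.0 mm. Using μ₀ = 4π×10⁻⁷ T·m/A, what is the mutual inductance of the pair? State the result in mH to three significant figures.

M ≈ 5.84 mH

The outer solenoid produces a uniform field B₁ = μ₀n₁I₁ across the inner coil,
so the flux linkage is N₂Φ = N₂B₁A₂ = μ₀n₁N₂A₂·I₁, giving M = μ₀n₁N₂A₂.
A₂ = πr² = π(2.200×10^-2 m)² = 1.521×10^-3 m².
M = (4π×10⁻⁷)(3430)(891)(1.521×10^-3) = 5.840×10^-3 H.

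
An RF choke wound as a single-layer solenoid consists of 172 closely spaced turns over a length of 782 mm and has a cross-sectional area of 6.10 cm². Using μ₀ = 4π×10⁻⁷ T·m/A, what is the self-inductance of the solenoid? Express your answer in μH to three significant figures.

A = 6.10 cm² = 6.100×10^-4 m².
For a long solenoid, L = μ₀N²A/ℓ.
L = (4π×10⁻⁷)(172)²(6.100×10^-4)/(0.782 m) = 2.900×10^-5 H.

L ≈ 29.0 μH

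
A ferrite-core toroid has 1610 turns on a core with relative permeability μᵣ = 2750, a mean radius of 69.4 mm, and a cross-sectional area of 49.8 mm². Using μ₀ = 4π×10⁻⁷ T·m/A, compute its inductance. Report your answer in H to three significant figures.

L ≈ 1.02 H

For a thin toroid, L = μ₀μᵣN²A/(2πR).
L = (4π×10⁻⁷)(2750)(1610)²(4.980×10^-5) / (2π×6.940×10^-2 m) = 1.023 H.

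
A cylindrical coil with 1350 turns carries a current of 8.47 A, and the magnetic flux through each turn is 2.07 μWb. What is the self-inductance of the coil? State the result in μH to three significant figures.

L ≈ 330 μH

Self-inductance is defined by L = NΦ_B/I (flux linkage over current).
L = (1350)(2.070×10^-6 Wb)/(8.47 A) = 3.299×10^-4 H.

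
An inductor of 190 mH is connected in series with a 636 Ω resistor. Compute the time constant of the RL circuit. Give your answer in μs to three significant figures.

τ ≈ 299 μs

τ = L/R = (0.19 H)/(636 Ω) = 2.987×10^-4 s.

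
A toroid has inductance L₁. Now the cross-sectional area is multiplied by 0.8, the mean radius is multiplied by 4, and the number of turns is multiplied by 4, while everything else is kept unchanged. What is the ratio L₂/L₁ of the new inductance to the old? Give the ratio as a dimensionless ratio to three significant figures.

For a toroid, L ∝ μᵣN²A/R.
L₂/L₁ = (0.8) × (4)^-1 × (4)^2 = 3.20.

L₂/L₁ = 3.20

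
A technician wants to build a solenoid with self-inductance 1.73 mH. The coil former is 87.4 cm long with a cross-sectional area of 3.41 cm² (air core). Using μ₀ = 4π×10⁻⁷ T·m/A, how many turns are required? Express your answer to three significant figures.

A = 3.41 cm² = 3.410×10^-4 m².
From L = μ₀N²A/ℓ, N = √(Lℓ / (μ₀A)).
N = √[(1.730×10^-3)(0.874) / ((4π×10⁻⁷)×3.410×10^-4)] = √(3.529×10^6) ≈ 1878.4.

N ≈ 1880 turns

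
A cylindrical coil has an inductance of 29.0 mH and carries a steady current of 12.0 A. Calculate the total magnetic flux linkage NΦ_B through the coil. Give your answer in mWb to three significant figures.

From L = NΦ_B/I, the flux linkage is NΦ_B = LI.
NΦ_B = (2.900×10^-2 H)(12.0 A) = 0.348 Wb.

NΦ_B ≈ 348 mWb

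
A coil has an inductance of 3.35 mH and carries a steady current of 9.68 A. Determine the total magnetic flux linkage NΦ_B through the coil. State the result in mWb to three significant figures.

From L = NΦ_B/I, the flux linkage is NΦ_B = LI.
NΦ_B = (3.350×10^-3 H)(9.68 A) = 3.243×10^-2 Wb.

NΦ_B ≈ 32.4 mWb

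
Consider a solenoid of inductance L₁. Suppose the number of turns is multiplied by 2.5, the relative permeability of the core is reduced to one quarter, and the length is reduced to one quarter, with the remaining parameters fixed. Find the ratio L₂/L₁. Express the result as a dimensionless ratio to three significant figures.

For a solenoid, L ∝ μᵣN²A/ℓ.
L₂/L₁ = (2.5)^2 × (0.25) × (0.25)^-1 = 6.25.

L₂/L₁ = 6.25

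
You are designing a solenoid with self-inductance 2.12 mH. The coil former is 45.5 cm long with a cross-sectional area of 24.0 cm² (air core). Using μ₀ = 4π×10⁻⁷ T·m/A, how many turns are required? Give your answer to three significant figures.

N ≈ 566 turns

A = 24.0 cm² = 2.400×10^-3 m².
From L = μ₀N²A/ℓ, N = √(Lℓ / (μ₀A)).
N = √[(2.120×10^-3)(0.455) / ((4π×10⁻⁷)×2.400×10^-3)] = √(3.198×10^5) ≈ 565.5.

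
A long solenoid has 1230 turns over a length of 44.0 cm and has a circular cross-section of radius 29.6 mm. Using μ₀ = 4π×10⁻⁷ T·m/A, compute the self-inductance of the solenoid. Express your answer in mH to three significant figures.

A = πr² = π(2.960×10^-2 m)² = 2.753×10^-3 m².
For a long solenoid, L = μ₀N²A/ℓ.
L = (4π×10⁻⁷)(1230)²(2.753×10^-3)/(0.44 m) = 1.189×10^-2 H.

L ≈ 11.9 mH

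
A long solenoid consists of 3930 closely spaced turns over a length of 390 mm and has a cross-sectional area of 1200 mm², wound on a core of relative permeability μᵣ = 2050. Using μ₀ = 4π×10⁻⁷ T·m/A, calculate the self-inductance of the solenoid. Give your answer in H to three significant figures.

L ≈ 122 H

A = 1200 mm² = 1.200×10^-3 m².
For a long solenoid, L = μ₀μᵣN²A/ℓ.
L = (4π×10⁻⁷)(2050)(3930)²(1.200×10^-3)/(0.39 m) = 122.4 H.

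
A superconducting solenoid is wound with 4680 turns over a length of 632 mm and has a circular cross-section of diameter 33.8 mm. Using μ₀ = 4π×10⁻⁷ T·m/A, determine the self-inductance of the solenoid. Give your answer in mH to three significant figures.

A = π(d/2)² = π(1.690×10^-2 m)² = 8.973×10^-4 m².
For a long solenoid, L = μ₀N²A/ℓ.
L = (4π×10⁻⁷)(4680)²(8.973×10^-4)/(0.632 m) = 3.908×10^-2 H.

L ≈ 39.1 mH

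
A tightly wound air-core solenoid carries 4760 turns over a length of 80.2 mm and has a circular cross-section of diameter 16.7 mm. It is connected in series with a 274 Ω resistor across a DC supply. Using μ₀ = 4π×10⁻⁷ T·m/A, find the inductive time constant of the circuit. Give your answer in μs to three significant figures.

τ ≈ 284 μs

A = π(d/2)² = π(8.350×10^-3 m)² = 2.190×10^-4 m².
L = μ₀N²A/ℓ = (4π×10⁻⁷)(4760)²(2.190×10^-4)/(8.020×10^-2) = 7.776×10^-2 H.
τ = L/R = (7.776×10^-2)/(274) = 2.838×10^-4 s.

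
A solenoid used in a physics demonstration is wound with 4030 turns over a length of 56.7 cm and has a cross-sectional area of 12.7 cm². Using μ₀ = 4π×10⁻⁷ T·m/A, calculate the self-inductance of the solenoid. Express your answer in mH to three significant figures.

L ≈ 45.7 mH

A = 12.7 cm² = 1.270×10^-3 m².
For a long solenoid, L = μ₀N²A/ℓ.
L = (4π×10⁻⁷)(4030)²(1.270×10^-3)/(0.567 m) = 4.571×10^-2 H.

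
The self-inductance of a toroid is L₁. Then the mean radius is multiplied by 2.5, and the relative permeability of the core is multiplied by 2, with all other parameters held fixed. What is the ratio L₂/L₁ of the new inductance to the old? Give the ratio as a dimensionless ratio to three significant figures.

L₂/L₁ = 0.800

For a toroid, L ∝ μᵣN²A/R.
L₂/L₁ = (2.5)^-1 × (2) = 0.800.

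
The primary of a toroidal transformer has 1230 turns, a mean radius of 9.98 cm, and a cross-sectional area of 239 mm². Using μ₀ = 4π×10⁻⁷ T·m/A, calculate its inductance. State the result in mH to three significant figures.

For a thin toroid, L = μ₀N²A/(2πR).
L = (4π×10⁻⁷)(1230)²(2.390×10^-4) / (2π×9.980×10^-2 m) = 7.246×10^-4 H.

L ≈ 0.725 mH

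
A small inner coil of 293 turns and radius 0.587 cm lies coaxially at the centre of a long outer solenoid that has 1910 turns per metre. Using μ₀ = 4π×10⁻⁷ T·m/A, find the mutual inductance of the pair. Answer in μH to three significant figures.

M ≈ 76.1 μH

The outer solenoid produces a uniform field B₁ = μ₀n₁I₁ across the inner coil,
so the flux linkage is N₂Φ = N₂B₁A₂ = μ₀n₁N₂A₂·I₁, giving M = μ₀n₁N₂A₂.
A₂ = πr² = π(5.870×10^-3 m)² = 1.082×10^-4 m².
M = (4π×10⁻⁷)(1910)(293)(1.082×10^-4) = 7.613×10^-5 H.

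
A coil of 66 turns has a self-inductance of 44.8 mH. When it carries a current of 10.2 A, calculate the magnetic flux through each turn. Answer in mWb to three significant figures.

From L = NΦ_B/I, the flux per turn is Φ_B = LI/N.
Φ_B = (4.480×10^-2 H)(10.2 A)/66 = 6.924×10^-3 Wb.

Φ_B ≈ 6.92 mWb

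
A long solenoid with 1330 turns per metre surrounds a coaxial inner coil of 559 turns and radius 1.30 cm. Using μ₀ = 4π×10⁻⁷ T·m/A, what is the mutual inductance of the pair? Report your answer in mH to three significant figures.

M ≈ 0.496 mH

The outer solenoid produces a uniform field B₁ = μ₀n₁I₁ across the inner coil,
so the flux linkage is N₂Φ = N₂B₁A₂ = μ₀n₁N₂A₂·I₁, giving M = μ₀n₁N₂A₂.
A₂ = πr² = π(1.300×10^-2 m)² = 5.309×10^-4 m².
M = (4π×10⁻⁷)(1330)(559)(5.309×10^-4) = 4.960×10^-4 H.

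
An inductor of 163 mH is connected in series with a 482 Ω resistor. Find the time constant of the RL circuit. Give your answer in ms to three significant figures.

τ = L/R = (0.163 H)/(482 Ω) = 3.382×10^-4 s.

τ ≈ 0.338 ms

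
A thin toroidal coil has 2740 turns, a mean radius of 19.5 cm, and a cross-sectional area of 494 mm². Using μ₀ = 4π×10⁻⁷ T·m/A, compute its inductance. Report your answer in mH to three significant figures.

L ≈ 3.80 mH

For a thin toroid, L = μ₀N²A/(2πR).
L = (4π×10⁻⁷)(2740)²(4.940×10^-4) / (2π×0.195 m) = 3.804×10^-3 H.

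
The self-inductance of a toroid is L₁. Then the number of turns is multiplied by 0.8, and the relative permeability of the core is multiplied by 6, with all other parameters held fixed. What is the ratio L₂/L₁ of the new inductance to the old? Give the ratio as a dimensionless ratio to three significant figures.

L₂/L₁ = 3.84

For a toroid, L ∝ μᵣN²A/R.
L₂/L₁ = (0.8)^2 × (6) = 3.84.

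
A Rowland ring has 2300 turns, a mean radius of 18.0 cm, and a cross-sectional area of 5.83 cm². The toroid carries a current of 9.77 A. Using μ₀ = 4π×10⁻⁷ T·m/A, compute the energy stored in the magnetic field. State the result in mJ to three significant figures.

L = μ₀N²A/(2πR) = (4π×10⁻⁷)(2300)²(5.830×10^-4)/(2π×0.18) = 3.427×10^-3 H.
U = ½LI² = ½(3.427×10^-3)(9.77)² = 0.1635 J.

U ≈ 164 mJ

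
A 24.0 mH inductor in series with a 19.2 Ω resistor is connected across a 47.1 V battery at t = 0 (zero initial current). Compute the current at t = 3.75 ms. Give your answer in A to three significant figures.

τ = L/R = 2.400×10^-2/19.2 = 1.250×10^-3 s; final current I_∞ = ε/R = 47.1/19.2 = 2.453 A.
I(t) = I_∞(1 − e^(−t/τ)) with t/τ = 3.000.
I = (2.453)(1 − e^(−3.000)) = 2.331 A.

I ≈ 2.33 A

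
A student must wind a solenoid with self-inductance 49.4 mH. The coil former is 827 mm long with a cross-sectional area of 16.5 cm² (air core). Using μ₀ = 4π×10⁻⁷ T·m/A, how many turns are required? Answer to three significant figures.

A = 16.5 cm² = 1.650×10^-3 m².
From L = μ₀N²A/ℓ, N = √(Lℓ / (μ₀A)).
N = √[(4.940×10^-2)(0.827) / ((4π×10⁻⁷)×1.650×10^-3)] = √(1.970×10^7) ≈ 4438.8.

N ≈ 4440 turns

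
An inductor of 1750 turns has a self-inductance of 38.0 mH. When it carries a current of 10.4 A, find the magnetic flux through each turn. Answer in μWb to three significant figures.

From L = NΦ_B/I, the flux per turn is Φ_B = LI/N.
Φ_B = (3.800×10^-2 H)(10.4 A)/1750 = 2.258×10^-4 Wb.

Φ_B ≈ 226 μWb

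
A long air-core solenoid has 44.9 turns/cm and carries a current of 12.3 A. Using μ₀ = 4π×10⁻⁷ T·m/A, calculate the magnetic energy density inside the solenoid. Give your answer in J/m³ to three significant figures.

B = μ₀nI = (4π×10⁻⁷)(4.490×10^3)(12.3) = 6.940×10^-2 T.
u = B²/(2μ₀) = (6.940×10^-2)²/(2×4π×10⁻⁷) = 1.916×10^3 J/m³.

u ≈ 1920 J/m³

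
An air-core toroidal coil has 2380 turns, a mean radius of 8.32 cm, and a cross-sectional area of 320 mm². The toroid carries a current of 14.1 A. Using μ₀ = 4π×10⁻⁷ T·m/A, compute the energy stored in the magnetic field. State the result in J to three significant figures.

L = μ₀N²A/(2πR) = (4π×10⁻⁷)(2380)²(3.200×10^-4)/(2π×8.320×10^-2) = 4.357×10^-3 H.
U = ½LI² = ½(4.357×10^-3)(14.1)² = 0.4331 J.

U ≈ 0.433 J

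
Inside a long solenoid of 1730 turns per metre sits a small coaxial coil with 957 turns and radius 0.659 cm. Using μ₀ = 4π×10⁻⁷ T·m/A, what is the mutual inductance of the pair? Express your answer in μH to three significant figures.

The outer solenoid produces a uniform field B₁ = μ₀n₁I₁ across the inner coil,
so the flux linkage is N₂Φ = N₂B₁A₂ = μ₀n₁N₂A₂·I₁, giving M = μ₀n₁N₂A₂.
A₂ = πr² = π(6.590×10^-3 m)² = 1.364×10^-4 m².
M = (4π×10⁻⁷)(1730)(957)(1.364×10^-4) = 2.838×10^-4 H.

M ≈ 284 μH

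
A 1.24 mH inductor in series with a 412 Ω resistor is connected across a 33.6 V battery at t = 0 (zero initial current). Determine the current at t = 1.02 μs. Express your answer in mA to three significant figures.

I ≈ 23.4 mA

τ = L/R = 1.240×10^-3/412 = 3.010×10^-6 s; final current I_∞ = ε/R = 33.6/412 = 8.155×10^-2 A.
I(t) = I_∞(1 − e^(−t/τ)) with t/τ = 0.339.
I = (8.155×10^-2)(1 − e^(−0.339)) = 2.344×10^-2 A.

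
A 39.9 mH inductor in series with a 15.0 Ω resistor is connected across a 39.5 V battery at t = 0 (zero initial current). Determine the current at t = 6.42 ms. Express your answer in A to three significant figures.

I ≈ 2.40 A

τ = L/R = 3.990×10^-2/15.0 = 2.660×10^-3 s; final current I_∞ = ε/R = 39.5/15.0 = 2.633 A.
I(t) = I_∞(1 − e^(−t/τ)) with t/τ = 2.414.
I = (2.633)(1 − e^(−2.414)) = 2.398 A.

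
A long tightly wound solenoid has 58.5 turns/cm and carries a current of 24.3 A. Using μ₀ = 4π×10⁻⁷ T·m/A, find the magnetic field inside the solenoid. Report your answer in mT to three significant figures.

Inside a long solenoid, B = μ₀nI.
B = (4π×10⁻⁷)(5.850×10^3 m⁻¹)(24.3 A) = 0.1786 T.

B ≈ 179 mT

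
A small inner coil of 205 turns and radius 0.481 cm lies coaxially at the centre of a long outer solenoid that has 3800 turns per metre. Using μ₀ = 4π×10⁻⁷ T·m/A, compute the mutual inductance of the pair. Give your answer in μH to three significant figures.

The outer solenoid produces a uniform field B₁ = μ₀n₁I₁ across the inner coil,
so the flux linkage is N₂Φ = N₂B₁A₂ = μ₀n₁N₂A₂·I₁, giving M = μ₀n₁N₂A₂.
A₂ = πr² = π(4.810×10^-3 m)² = 7.268×10^-5 m².
M = (4π×10⁻⁷)(3800)(205)(7.268×10^-5) = 7.115×10^-5 H.

M ≈ 71.2 μH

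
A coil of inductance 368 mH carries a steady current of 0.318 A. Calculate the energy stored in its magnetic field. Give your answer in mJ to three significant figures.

U ≈ 18.6 mJ

Stored magnetic energy: U = ½LI².
U = ½(0.368 H)(0.318 A)² = 1.861×10^-2 J.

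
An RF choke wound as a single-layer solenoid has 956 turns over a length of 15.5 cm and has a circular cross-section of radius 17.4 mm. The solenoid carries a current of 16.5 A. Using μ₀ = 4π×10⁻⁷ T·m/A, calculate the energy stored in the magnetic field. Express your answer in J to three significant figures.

A = πr² = π(1.740×10^-2 m)² = 9.511×10^-4 m².
L = μ₀N²A/ℓ = (4π×10⁻⁷)(956)²(9.511×10^-4)/(0.155) = 7.048×10^-3 H.
U = ½LI² = ½(7.048×10^-3)(16.5)² = 0.9594 J.

U ≈ 0.959 J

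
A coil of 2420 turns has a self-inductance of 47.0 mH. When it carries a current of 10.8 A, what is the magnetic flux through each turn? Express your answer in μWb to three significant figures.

Φ_B ≈ 210 μWb

From L = NΦ_B/I, the flux per turn is Φ_B = LI/N.
Φ_B = (4.700×10^-2 H)(10.8 A)/2420 = 2.098×10^-4 Wb.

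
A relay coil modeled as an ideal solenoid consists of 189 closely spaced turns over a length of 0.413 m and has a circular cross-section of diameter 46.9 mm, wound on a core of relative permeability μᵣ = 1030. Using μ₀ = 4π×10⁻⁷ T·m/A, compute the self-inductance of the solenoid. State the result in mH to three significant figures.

A = π(d/2)² = π(2.345×10^-2 m)² = 1.728×10^-3 m².
For a long solenoid, L = μ₀μᵣN²A/ℓ.
L = (4π×10⁻⁷)(1030)(189)²(1.728×10^-3)/(0.413 m) = 0.1934 H.

L ≈ 193 mH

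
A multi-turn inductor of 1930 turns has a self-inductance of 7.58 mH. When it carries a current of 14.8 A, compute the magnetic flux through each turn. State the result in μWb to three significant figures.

Φ_B ≈ 58.1 μWb

From L = NΦ_B/I, the flux per turn is Φ_B = LI/N.
Φ_B = (7.580×10^-3 H)(14.8 A)/1930 = 5.813×10^-5 Wb.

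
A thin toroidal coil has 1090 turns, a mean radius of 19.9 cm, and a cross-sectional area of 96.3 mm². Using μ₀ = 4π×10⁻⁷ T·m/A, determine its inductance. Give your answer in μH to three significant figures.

For a thin toroid, L = μ₀N²A/(2πR).
L = (4π×10⁻⁷)(1090)²(9.630×10^-5) / (2π×0.199 m) = 1.150×10^-4 H.

L ≈ 115 μH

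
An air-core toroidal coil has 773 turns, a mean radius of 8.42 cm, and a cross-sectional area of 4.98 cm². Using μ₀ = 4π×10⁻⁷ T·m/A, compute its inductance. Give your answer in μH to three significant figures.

For a thin toroid, L = μ₀N²A/(2πR).
L = (4π×10⁻⁷)(773)²(4.980×10^-4) / (2π×8.420×10^-2 m) = 7.068×10^-4 H.

L ≈ 707 μH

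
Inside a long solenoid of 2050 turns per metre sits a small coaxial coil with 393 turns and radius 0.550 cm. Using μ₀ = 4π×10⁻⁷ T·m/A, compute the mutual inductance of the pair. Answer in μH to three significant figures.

The outer solenoid produces a uniform field B₁ = μ₀n₁I₁ across the inner coil,
so the flux linkage is N₂Φ = N₂B₁A₂ = μ₀n₁N₂A₂·I₁, giving M = μ₀n₁N₂A₂.
A₂ = πr² = π(5.500×10^-3 m)² = 9.503×10^-5 m².
M = (4π×10⁻⁷)(2050)(393)(9.503×10^-5) = 9.621×10^-5 H.

M ≈ 96.2 μH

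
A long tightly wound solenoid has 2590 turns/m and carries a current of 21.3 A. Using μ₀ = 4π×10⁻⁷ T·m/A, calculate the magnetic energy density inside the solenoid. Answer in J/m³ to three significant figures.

u ≈ 1910 J/m³

B = μ₀nI = (4π×10⁻⁷)(2.590×10^3)(21.3) = 6.932×10^-2 T.
u = B²/(2μ₀) = (6.932×10^-2)²/(2×4π×10⁻⁷) = 1.912×10^3 J/m³.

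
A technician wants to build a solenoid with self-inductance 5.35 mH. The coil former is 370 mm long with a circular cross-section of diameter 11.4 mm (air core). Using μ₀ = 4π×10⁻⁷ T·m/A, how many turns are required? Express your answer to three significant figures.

A = π(d/2)² = π(5.700×10^-3 m)² = 1.021×10^-4 m².
From L = μ₀N²A/ℓ, N = √(Lℓ / (μ₀A)).
N = √[(5.350×10^-3)(0.37) / ((4π×10⁻⁷)×1.021×10^-4)] = √(1.543×10^7) ≈ 3928.5.

N ≈ 3930 turns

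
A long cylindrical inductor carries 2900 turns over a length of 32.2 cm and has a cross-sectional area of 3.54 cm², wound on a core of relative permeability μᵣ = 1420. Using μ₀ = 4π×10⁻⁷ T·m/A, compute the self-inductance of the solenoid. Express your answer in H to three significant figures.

L ≈ 16.5 H

A = 3.54 cm² = 3.540×10^-4 m².
For a long solenoid, L = μ₀μᵣN²A/ℓ.
L = (4π×10⁻⁷)(1420)(2900)²(3.540×10^-4)/(0.322 m) = 16.5 H.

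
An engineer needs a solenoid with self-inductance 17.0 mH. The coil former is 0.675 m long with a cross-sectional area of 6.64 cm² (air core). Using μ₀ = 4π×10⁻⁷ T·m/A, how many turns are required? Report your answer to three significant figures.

N ≈ 3710 turns

A = 6.64 cm² = 6.640×10^-4 m².
From L = μ₀N²A/ℓ, N = √(Lℓ / (μ₀A)).
N = √[(1.700×10^-2)(0.675) / ((4π×10⁻⁷)×6.640×10^-4)] = √(1.375×10^7) ≈ 3708.4.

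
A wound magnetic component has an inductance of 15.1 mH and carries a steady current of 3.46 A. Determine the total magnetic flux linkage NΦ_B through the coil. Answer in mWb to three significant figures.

NΦ_B ≈ 52.2 mWb

From L = NΦ_B/I, the flux linkage is NΦ_B = LI.
NΦ_B = (1.510×10^-2 H)(3.46 A) = 5.2246×10^-2 Wb.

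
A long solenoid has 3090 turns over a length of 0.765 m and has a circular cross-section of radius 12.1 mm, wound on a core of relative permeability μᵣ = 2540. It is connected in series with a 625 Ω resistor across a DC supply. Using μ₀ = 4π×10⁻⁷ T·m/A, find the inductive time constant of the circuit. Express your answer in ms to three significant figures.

τ ≈ 29.3 ms

A = πr² = π(1.210×10^-2 m)² = 4.600×10^-4 m².
L = μ₀μᵣN²A/ℓ = (4π×10⁻⁷)(2540)(3090)²(4.600×10^-4)/(0.765) = 18.32 H.
τ = L/R = (18.32)/(625) = 2.932×10^-2 s.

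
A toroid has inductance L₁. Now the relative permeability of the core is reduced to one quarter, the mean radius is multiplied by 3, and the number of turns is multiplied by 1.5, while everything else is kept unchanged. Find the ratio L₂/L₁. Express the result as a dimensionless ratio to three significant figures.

L₂/L₁ = 0.188

For a toroid, L ∝ μᵣN²A/R.
L₂/L₁ = (0.25) × (3)^-1 × (1.5)^2 = 0.188.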